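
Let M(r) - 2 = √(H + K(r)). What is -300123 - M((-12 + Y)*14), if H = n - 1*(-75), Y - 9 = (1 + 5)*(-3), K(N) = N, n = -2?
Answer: -300125 - I*√221 ≈ -3.0013e+5 - 14.866*I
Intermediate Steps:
Y = -9 (Y = 9 + (1 + 5)*(-3) = 9 + 6*(-3) = 9 - 18 = -9)
H = 73 (H = -2 - 1*(-75) = -2 + 75 = 73)
M(r) = 2 + √(73 + r)
-300123 - M((-12 + Y)*14) = -300123 - (2 + √(73 + (-12 - 9)*14)) = -300123 - (2 + √(73 - 21*14)) = -300123 - (2 + √(73 - 294)) = -300123 - (2 + √(-221)) = -300123 - (2 + I*√221) = -300123 + (-2 - I*√221) = -300125 - I*√221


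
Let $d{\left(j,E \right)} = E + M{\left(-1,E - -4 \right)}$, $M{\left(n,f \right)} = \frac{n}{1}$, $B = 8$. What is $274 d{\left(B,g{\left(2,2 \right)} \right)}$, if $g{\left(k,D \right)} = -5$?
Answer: $-1644$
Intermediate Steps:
$M{\left(n,f \right)} = n$ ($M{\left(n,f \right)} = n 1 = n$)
$d{\left(j,E \right)} = -1 + E$ ($d{\left(j,E \right)} = E - 1 = -1 + E$)
$274 d{\left(B,g{\left(2,2 \right)} \right)} = 274 \left(-1 - 5\right) = 274 \left(-6\right) = -1644$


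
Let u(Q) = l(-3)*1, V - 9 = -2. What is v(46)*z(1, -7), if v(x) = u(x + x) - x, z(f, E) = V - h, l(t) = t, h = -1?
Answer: -392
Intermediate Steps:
V = 7 (V = 9 - 2 = 7)
z(f, E) = 8 (z(f, E) = 7 - 1*(-1) = 7 + 1 = 8)
u(Q) = -3 (u(Q) = -3*1 = -3)
v(x) = -3 - x
v(46)*z(1, -7) = (-3 - 1*46)*8 = (-3 - 46)*8 = -49*8 = -392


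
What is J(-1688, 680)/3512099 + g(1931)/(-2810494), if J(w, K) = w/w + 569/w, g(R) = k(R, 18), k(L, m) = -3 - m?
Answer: 63820914069/8330898792868664 ≈ 7.6608e-6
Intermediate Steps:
g(R) = -21 (g(R) = -3 - 1*18 = -3 - 18 = -21)
J(w, K) = 1 + 569/w
J(-1688, 680)/3512099 + g(1931)/(-2810494) = ((569 - 1688)/(-1688))/3512099 - 21/(-2810494) = -1/1688*(-1119)*(1/3512099) - 21*(-1/2810494) = (1119/1688)*(1/3512099) + 21/2810494 = 1119/5928423112 + 21/2810494 = 63820914069/8330898792868664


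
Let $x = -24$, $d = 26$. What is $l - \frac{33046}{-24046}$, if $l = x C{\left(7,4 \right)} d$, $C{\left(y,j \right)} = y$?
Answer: $- \frac{52499941}{12023} \approx -4366.6$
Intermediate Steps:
$l = -4368$ ($l = \left(-24\right) 7 \cdot 26 = \left(-168\right) 26 = -4368$)
$l - \frac{33046}{-24046} = -4368 - \frac{33046}{-24046} = -4368 - 33046 \left(- \frac{1}{24046}\right) = -4368 - - \frac{16523}{12023} = -4368 + \frac{16523}{12023} = - \frac{52499941}{12023}$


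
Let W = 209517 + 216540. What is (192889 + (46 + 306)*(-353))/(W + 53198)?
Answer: 68633/479255 ≈ 0.14321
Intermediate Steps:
W = 426057
(192889 + (46 + 306)*(-353))/(W + 53198) = (192889 + (46 + 306)*(-353))/(426057 + 53198) = (192889 + 352*(-353))/479255 = (192889 - 124256)*(1/479255) = 68633*(1/479255) = 68633/479255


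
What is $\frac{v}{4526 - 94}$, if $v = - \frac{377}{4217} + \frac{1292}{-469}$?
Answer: $- \frac{5625177}{8765489936} \approx -0.00064174$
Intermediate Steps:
$v = - \frac{5625177}{1977773}$ ($v = \left(-377\right) \frac{1}{4217} + 1292 \left(- \frac{1}{469}\right) = - \frac{377}{4217} - \frac{1292}{469} = - \frac{5625177}{1977773} \approx -2.8442$)
$\frac{v}{4526 - 94} = - \frac{5625177}{1977773 \left(4526 - 94\right)} = - \frac{5625177}{1977773 \cdot 4432} = \left(- \frac{5625177}{1977773}\right) \frac{1}{4432} = - \frac{5625177}{8765489936}$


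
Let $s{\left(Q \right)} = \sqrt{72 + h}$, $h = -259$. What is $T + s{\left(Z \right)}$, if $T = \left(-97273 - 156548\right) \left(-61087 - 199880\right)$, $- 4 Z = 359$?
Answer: $66238904907 + i \sqrt{187} \approx 6.6239 \cdot 10^{10} + 13.675 i$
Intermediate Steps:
$Z = - \frac{359}{4}$ ($Z = \left(- \frac{1}{4}\right) 359 = - \frac{359}{4} \approx -89.75$)
$T = 66238904907$ ($T = \left(-253821\right) \left(-260967\right) = 66238904907$)
$s{\left(Q \right)} = i \sqrt{187}$ ($s{\left(Q \right)} = \sqrt{72 - 259} = \sqrt{-187} = i \sqrt{187}$)
$T + s{\left(Z \right)} = 66238904907 + i \sqrt{187}$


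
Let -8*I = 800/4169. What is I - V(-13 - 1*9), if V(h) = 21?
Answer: -87649/4169 ≈ -21.024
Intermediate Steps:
I = -100/4169 ≈ -0.023987
I - V(-13 - 1*9) = -100/4169 - 1*21 = -100/4169 - 21 = -87649/4169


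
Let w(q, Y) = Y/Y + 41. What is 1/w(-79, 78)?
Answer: 1/42 ≈ 0.023810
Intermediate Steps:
w(q, Y) = 42 (w(q, Y) = 1 + 41 = 42)
1/w(-79, 78) = 1/42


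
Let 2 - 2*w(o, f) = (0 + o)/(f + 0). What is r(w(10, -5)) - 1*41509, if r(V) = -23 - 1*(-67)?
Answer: -41465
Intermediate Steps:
w(o, f) = 1 - o/(2*f) (w(o, f) = 1 - (0 + o)/(2*(f + 0)) = 1 - o/(2*f))
r(V) = 44 (r(V) = -23 + 67 = 44)
r(w(10, -5)) - 1*41509 = 44 - 1*41509 = 44 - 41509 = -41465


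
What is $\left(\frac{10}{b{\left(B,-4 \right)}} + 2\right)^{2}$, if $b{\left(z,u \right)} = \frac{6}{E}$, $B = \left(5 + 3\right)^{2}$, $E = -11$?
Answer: $\frac{2401}{9} \approx 266.78$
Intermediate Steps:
$B = 64$ ($B = 8^{2} = 64$)
$b{\left(z,u \right)} = - \frac{6}{11}$ ($b{\left(z,u \right)} = \frac{6}{-11} = 6 \left(- \frac{1}{11}\right) = - \frac{6}{11}$)
$\left(\frac{10}{b{\left(B,-4 \right)}} + 2\right)^{2} = \left(\frac{10}{- \frac{6}{11}} + 2\right)^{2} = \left(10 \left(- \frac{11}{6}\right) + 2\right)^{2} = \left(- \frac{55}{3} + 2\right)^{2} = \left(- \frac{49}{3}\right)^{2} = \frac{2401}{9}$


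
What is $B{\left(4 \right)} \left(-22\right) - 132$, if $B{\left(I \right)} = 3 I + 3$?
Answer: $-462$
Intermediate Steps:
$B{\left(I \right)} = 3 + 3 I$
$B{\left(4 \right)} \left(-22\right) - 132 = \left(3 + 3 \cdot 4\right) \left(-22\right) - 132 = \left(3 + 12\right) \left(-22\right) - 132 = 15 \left(-22\right) - 132 = -330 - 132 = -462$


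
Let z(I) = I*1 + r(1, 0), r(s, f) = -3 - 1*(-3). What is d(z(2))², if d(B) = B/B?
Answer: 1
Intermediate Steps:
r(s, f) = 0 (r(s, f) = -3 + 3 = 0)
z(I) = I (z(I) = I*1 + 0 = I + 0 = I)
d(B) = 1
d(z(2))² = 1² = 1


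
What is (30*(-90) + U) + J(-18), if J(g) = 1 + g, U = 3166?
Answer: 449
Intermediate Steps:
(30*(-90) + U) + J(-18) = (30*(-90) + 3166) + (1 - 18) = (-2700 + 3166) - 17 = 466 - 17 = 449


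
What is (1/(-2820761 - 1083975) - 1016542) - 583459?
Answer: -6247581504737/3904736 ≈ -1.6000e+6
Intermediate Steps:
(1/(-2820761 - 1083975) - 1016542) - 583459 = (1/(-3904736) - 1016542) - 583459 = (-1/3904736 - 1016542) - 583459 = -3969328142913/3904736 - 583459 = -6247581504737/3904736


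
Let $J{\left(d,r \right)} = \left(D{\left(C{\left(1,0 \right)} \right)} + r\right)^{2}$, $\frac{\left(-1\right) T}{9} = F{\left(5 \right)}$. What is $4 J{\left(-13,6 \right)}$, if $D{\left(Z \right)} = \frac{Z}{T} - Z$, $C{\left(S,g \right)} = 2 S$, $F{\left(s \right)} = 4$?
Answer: $\frac{5041}{81} \approx 62.235$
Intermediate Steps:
$T = -36$ ($T = \left(-9\right) 4 = -36$)
$D{\left(Z \right)} = - \frac{37 Z}{36}$ ($D{\left(Z \right)} = \frac{Z}{-36} - Z = Z \left(- \frac{1}{36}\right) - Z = - \frac{Z}{36} - Z = - \frac{37 Z}{36}$)
$J{\left(d,r \right)} = \left(- \frac{37}{18} + r\right)^{2}$ ($J{\left(d,r \right)} = \left(- \frac{37 \cdot 2 \cdot 1}{36} + r\right)^{2} = \left(\left(- \frac{37}{36}\right) 2 + r\right)^{2} = \left(- \frac{37}{18} + r\right)^{2}$)
$4 J{\left(-13,6 \right)} = 4 \frac{\left(-37 + 18 \cdot 6\right)^{2}}{324} = 4 \frac{\left(-37 + 108\right)^{2}}{324} = 4 \frac{71^{2}}{324} = 4 \cdot \frac{1}{324} \cdot 5041 = 4 \cdot \frac{5041}{324} = \frac{5041}{81}$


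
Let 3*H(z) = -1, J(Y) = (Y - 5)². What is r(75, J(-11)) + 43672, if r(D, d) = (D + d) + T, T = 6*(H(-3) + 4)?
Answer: 44025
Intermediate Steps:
J(Y) = (-5 + Y)²
H(z) = -⅓ (H(z) = (⅓)*(-1) = -⅓)
T = 22 (T = 6*(-⅓ + 4) = 6*(11/3) = 22)
r(D, d) = 22 + D + d (r(D, d) = (D + d) + 22 = 22 + D + d)
r(75, J(-11)) + 43672 = (22 + 75 + (-5 - 11)²) + 43672 = (22 + 75 + (-16)²) + 43672 = (22 + 75 + 256) + 43672 = 353 + 43672 = 44025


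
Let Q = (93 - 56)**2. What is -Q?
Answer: -1369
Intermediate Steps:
Q = 1369 (Q = 37**2 = 1369)
-Q = -1*1369 = -1369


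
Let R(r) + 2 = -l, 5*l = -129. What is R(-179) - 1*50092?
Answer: -250341/5 ≈ -50068.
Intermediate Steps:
l = -129/5 (l = (⅕)*(-129) = -129/5 ≈ -25.800)
R(r) = 119/5 (R(r) = -2 - 1*(-129/5) = -2 + 129/5 = 119/5)
R(-179) - 1*50092 = 119/5 - 1*50092 = 119/5 - 50092 = -250341/5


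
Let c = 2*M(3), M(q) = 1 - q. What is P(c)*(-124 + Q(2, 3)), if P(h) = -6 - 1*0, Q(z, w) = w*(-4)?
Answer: 816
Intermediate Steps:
Q(z, w) = -4*w
c = -4 (c = 2*(1 - 1*3) = 2*(1 - 3) = 2*(-2) = -4)
P(h) = -6 (P(h) = -6 + 0 = -6)
P(c)*(-124 + Q(2, 3)) = -6*(-124 - 4*3) = -6*(-124 - 12) = -6*(-136) = 816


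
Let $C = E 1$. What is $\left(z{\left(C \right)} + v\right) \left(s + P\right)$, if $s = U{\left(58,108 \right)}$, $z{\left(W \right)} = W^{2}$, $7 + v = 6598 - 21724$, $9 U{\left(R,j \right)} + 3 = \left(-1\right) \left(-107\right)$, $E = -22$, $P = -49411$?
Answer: $\frac{2170957385}{3} \approx 7.2365 \cdot 10^{8}$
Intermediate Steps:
$U{\left(R,j \right)} = \frac{104}{9}$ ($U{\left(R,j \right)} = - \frac{1}{3} + \frac{\left(-1\right) \left(-107\right)}{9} = - \frac{1}{3} + \frac{1}{9} \cdot 107 = - \frac{1}{3} + \frac{107}{9} = \frac{104}{9}$)
$v = -15133$ ($v = -7 + \left(6598 - 21724\right) = -7 - 15126 = -15133$)
$C = -22$ ($C = \left(-22\right) 1 = -22$)
$s = \frac{104}{9} \approx 11.556$
$\left(z{\left(C \right)} + v\right) \left(s + P\right) = \left(\left(-22\right)^{2} - 15133\right) \left(\frac{104}{9} - 49411\right) = \left(484 - 15133\right) \left(- \frac{444595}{9}\right) = \left(-14649\right) \left(- \frac{444595}{9}\right) = \frac{2170957385}{3}$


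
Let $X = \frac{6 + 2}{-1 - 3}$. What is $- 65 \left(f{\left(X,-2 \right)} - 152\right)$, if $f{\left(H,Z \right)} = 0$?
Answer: $9880$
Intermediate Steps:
$X = -2$ ($X = \frac{8}{-4} = 8 \left(- \frac{1}{4}\right) = -2$)
$- 65 \left(f{\left(X,-2 \right)} - 152\right) = - 65 \left(0 - 152\right) = \left(-65\right) \left(-152\right) = 9880$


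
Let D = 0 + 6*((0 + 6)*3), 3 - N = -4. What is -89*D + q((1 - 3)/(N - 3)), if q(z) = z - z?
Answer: -9612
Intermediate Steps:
N = 7 (N = 3 - 1*(-4) = 3 + 4 = 7)
q(z) = 0
D = 108 (D = 0 + 6*(6*3) = 0 + 6*18 = 0 + 108 = 108)
-89*D + q((1 - 3)/(N - 3)) = -89*108 + 0 = -9612 + 0 = -9612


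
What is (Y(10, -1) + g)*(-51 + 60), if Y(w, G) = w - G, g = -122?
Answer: -999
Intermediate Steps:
(Y(10, -1) + g)*(-51 + 60) = ((10 - 1*(-1)) - 122)*(-51 + 60) = ((10 + 1) - 122)*9 = (11 - 122)*9 = -111*9 = -999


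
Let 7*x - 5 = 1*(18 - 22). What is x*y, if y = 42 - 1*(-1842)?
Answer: 1884/7 ≈ 269.14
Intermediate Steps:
y = 1884 (y = 42 + 1842 = 1884)
x = 1/7 (x = 5/7 + (1*(18 - 22))/7 = 5/7 + (1*(-4))/7 = 5/7 + (1/7)*(-4) = 5/7 - 4/7 = 1/7 ≈ 0.14286)
x*y = (1/7)*1884 = 1884/7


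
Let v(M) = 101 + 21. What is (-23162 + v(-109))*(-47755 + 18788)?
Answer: 667399680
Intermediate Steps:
v(M) = 122
(-23162 + v(-109))*(-47755 + 18788) = (-23162 + 122)*(-47755 + 18788) = -23040*(-28967) = 667399680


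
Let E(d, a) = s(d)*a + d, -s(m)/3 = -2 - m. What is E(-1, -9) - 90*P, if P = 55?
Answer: -4978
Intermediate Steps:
s(m) = 6 + 3*m (s(m) = -3*(-2 - m) = 6 + 3*m)
E(d, a) = d + a*(6 + 3*d) (E(d, a) = (6 + 3*d)*a + d = a*(6 + 3*d) + d = d + a*(6 + 3*d))
E(-1, -9) - 90*P = (-1 + 3*(-9)*(2 - 1)) - 90*55 = (-1 + 3*(-9)*1) - 4950 = (-1 - 27) - 4950 = -28 - 4950 = -4978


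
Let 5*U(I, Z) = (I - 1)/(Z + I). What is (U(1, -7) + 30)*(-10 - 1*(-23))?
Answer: 390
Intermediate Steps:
U(I, Z) = (-1 + I)/(5*(I + Z)) (U(I, Z) = ((I - 1)/(Z + I))/5 = ((-1 + I)/(I + Z))/5 = (-1 + I)/(5*(I + Z)))
(U(1, -7) + 30)*(-10 - 1*(-23)) = ((-1 + 1)/(5*(1 - 7)) + 30)*(-10 - 1*(-23)) = ((⅕)*0/(-6) + 30)*(-10 + 23) = ((⅕)*(-⅙)*0 + 30)*13 = (0 + 30)*13 = 30*13 = 390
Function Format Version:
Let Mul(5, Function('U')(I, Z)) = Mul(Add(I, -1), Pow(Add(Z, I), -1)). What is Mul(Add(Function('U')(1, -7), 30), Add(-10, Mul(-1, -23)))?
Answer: 390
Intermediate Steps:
Function('U')(I, Z) = Mul(Rational(1, 5), Pow(Add(I, Z), -1), Add(-1, I)) (Function('U')(I, Z) = Mul(Rational(1, 5), Mul(Add(I, -1), Pow(Add(Z, I), -1))) = Mul(Rational(1, 5), Mul(Add(-1, I), Pow(Add(I, Z), -1))) = Mul(Rational(1, 5), Mul(Pow(Add(I, Z), -1), Add(-1, I))) = Mul(Rational(1, 5), Pow(Add(I, Z), -1), Add(-1, I)))
Mul(Add(Function('U')(1, -7), 30), Add(-10, Mul(-1, -23))) = Mul(Add(Mul(Rational(1, 5), Pow(Add(1, -7), -1), Add(-1, 1)), 30), Add(-10, Mul(-1, -23))) = Mul(Add(Mul(Rational(1, 5), Pow(-6, -1), 0), 30), Add(-10, 23)) = Mul(Add(Mul(Rational(1, 5), Rational(-1, 6), 0), 30), 13) = Mul(Add(0, 30), 13) = Mul(30, 13) = 390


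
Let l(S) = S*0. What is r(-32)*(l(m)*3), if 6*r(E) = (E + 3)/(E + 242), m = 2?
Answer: 0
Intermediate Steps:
l(S) = 0
r(E) = (3 + E)/(6*(242 + E)) (r(E) = ((E + 3)/(E + 242))/6 = ((3 + E)/(242 + E))/6 = (3 + E)/(6*(242 + E)))
r(-32)*(l(m)*3) = ((3 - 32)/(6*(242 - 32)))*(0*3) = ((1/6)*(-29)/210)*0 = ((1/6)*(1/210)*(-29))*0 = -29/1260*0 = 0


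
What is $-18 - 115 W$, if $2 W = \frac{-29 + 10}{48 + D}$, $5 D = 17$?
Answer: $\frac{1673}{514} \approx 3.2549$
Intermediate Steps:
$D = \frac{17}{5}$ ($D = \frac{1}{5} \cdot 17 = \frac{17}{5} \approx 3.4$)
$W = - \frac{95}{514}$ ($W = \frac{\left(-29 + 10\right) \frac{1}{48 + \frac{17}{5}}}{2} = \frac{\left(-19\right) \frac{1}{\frac{257}{5}}}{2} = \frac{\left(-19\right) \frac{5}{257}}{2} = \frac{1}{2} \left(- \frac{95}{257}\right) = - \frac{95}{514} \approx -0.18482$)
$-18 - 115 W = -18 - - \frac{10925}{514} = -18 + \frac{10925}{514} = \frac{1673}{514}$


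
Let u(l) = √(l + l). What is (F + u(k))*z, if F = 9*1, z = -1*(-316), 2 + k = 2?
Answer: 2844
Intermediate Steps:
k = 0 (k = -2 + 2 = 0)
u(l) = √2*√l (u(l) = √(2*l) = √2*√l)
z = 316
F = 9
(F + u(k))*z = (9 + √2*√0)*316 = (9 + √2*0)*316 = (9 + 0)*316 = 9*316 = 2844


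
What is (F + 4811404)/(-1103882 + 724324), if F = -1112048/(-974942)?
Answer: -1172710237654/92511758909 ≈ -12.676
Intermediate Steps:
F = 556024/487471 (F = -1112048*(-1/974942) = 556024/487471 ≈ 1.1406)
(F + 4811404)/(-1103882 + 724324) = (556024/487471 + 4811404)/(-1103882 + 724324) = (2345420475308/487471)/(-379558) = (2345420475308/487471)*(-1/379558) = -1172710237654/92511758909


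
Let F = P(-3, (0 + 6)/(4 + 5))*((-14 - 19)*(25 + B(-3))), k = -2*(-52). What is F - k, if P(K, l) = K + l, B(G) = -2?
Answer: 1667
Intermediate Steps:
k = 104
F = 1771 (F = (-3 + (0 + 6)/(4 + 5))*((-14 - 19)*(25 - 2)) = (-3 + 6/9)*(-33*23) = (-3 + 6*(1/9))*(-759) = (-3 + 2/3)*(-759) = -7/3*(-759) = 1771)
F - k = 1771 - 1*104 = 1771 - 104 = 1667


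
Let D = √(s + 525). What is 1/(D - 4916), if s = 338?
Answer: -4916/24166193 - √863/24166193 ≈ -0.00020464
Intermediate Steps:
D = √863 (D = √(338 + 525) = √863 ≈ 29.377)
1/(D - 4916) = 1/(√863 - 4916) = 1/(-4916 + √863)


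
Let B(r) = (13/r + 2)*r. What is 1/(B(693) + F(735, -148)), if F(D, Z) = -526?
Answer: 1/873 ≈ 0.0011455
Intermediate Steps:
B(r) = r*(2 + 13/r) (B(r) = (2 + 13/r)*r = r*(2 + 13/r))
1/(B(693) + F(735, -148)) = 1/((13 + 2*693) - 526) = 1/((13 + 1386) - 526) = 1/(1399 - 526) = 1/873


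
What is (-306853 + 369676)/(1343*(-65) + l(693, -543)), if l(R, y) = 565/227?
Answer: -14260821/19815400 ≈ -0.71968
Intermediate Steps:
l(R, y) = 565/227 (l(R, y) = 565*(1/227) = 565/227)
(-306853 + 369676)/(1343*(-65) + l(693, -543)) = (-306853 + 369676)/(1343*(-65) + 565/227) = 62823/(-87295 + 565/227) = 62823/(-19815400/227) = 62823*(-227/19815400) = -14260821/19815400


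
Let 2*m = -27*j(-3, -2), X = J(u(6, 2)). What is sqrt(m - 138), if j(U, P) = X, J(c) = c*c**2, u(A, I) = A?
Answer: I*sqrt(3054) ≈ 55.263*I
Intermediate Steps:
J(c) = c**3
X = 216 (X = 6**3 = 216)
j(U, P) = 216
m = -2916 (m = (-27*216)/2 = (1/2)*(-5832) = -2916)
sqrt(m - 138) = sqrt(-2916 - 138) = sqrt(-3054) = I*sqrt(3054)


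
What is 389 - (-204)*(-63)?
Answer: -12463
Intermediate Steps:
389 - (-204)*(-63) = 389 - 68*189 = 389 - 12852 = -12463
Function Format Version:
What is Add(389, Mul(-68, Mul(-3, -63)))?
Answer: -12463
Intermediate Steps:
Add(389, Mul(-68, Mul(-3, -63))) = Add(389, Mul(-68, 189)) = Add(389, -12852) = -12463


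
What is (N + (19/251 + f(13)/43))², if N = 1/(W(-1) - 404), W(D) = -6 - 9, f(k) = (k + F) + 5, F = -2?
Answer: 4057138606756/20450898819289 ≈ 0.19838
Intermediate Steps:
f(k) = 3 + k (f(k) = (k - 2) + 5 = (-2 + k) + 5 = 3 + k)
W(D) = -15
N = -1/419 (N = 1/(-15 - 404) = 1/(-419) = -1/419 ≈ -0.0023866)
(N + (19/251 + f(13)/43))² = (-1/419 + (19/251 + (3 + 13)/43))² = (-1/419 + (19*(1/251) + 16*(1/43)))² = (-1/419 + (19/251 + 16/43))² = (-1/419 + 4833/10793)² = (2014234/4522267)² = 4057138606756/20450898819289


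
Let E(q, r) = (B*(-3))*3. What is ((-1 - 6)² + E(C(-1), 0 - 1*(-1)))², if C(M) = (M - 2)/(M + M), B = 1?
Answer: 1600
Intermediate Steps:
C(M) = (-2 + M)/(2*M) (C(M) = (-2 + M)/((2*M)) = (-2 + M)*(1/(2*M)) = (-2 + M)/(2*M))
E(q, r) = -9 (E(q, r) = (1*(-3))*3 = -3*3 = -9)
((-1 - 6)² + E(C(-1), 0 - 1*(-1)))² = ((-1 - 6)² - 9)² = ((-7)² - 9)² = (49 - 9)² = 40² = 1600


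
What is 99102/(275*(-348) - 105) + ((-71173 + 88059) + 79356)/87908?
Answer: 84767699/1403670990 ≈ 0.060390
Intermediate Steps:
99102/(275*(-348) - 105) + ((-71173 + 88059) + 79356)/87908 = 99102/(-95700 - 105) + (16886 + 79356)*(1/87908) = 99102/(-95805) + 96242*(1/87908) = 99102*(-1/95805) + 48121/43954 = -33034/31935 + 48121/43954 = 84767699/1403670990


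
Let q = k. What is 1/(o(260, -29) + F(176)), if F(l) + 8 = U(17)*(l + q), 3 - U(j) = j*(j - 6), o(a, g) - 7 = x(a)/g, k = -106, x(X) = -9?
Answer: -29/373540 ≈ -7.7636e-5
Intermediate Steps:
o(a, g) = 7 - 9/g
q = -106
U(j) = 3 - j*(-6 + j) (U(j) = 3 - j*(j - 6) = 3 - j*(-6 + j))
F(l) = 19496 - 184*l (F(l) = -8 + (3 - 1*17² + 6*17)*(l - 106) = -8 + (3 - 1*289 + 102)*(-106 + l) = -8 + (3 - 289 + 102)*(-106 + l) = -8 - 184*(-106 + l) = -8 + (19504 - 184*l) = 19496 - 184*l)
1/(o(260, -29) + F(176)) = 1/((7 - 9/(-29)) + (19496 - 184*176)) = 1/((7 - 9*(-1/29)) + (19496 - 32384)) = 1/((7 + 9/29) - 12888) = 1/(212/29 - 12888) = 1/(-373540/29) = -29/373540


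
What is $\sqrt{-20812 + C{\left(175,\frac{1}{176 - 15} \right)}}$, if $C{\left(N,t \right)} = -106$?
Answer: $i \sqrt{20918} \approx 144.63 i$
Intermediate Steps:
$\sqrt{-20812 + C{\left(175,\frac{1}{176 - 15} \right)}} = \sqrt{-20812 - 106} = \sqrt{-20918} = i \sqrt{20918}$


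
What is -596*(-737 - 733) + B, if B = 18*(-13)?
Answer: 875886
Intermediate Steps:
B = -234
-596*(-737 - 733) + B = -596*(-737 - 733) - 234 = -596*(-1470) - 234 = 876120 - 234 = 875886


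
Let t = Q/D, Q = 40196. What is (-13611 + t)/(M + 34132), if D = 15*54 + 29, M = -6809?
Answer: -11379433/22923997 ≈ -0.49640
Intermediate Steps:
D = 839 (D = 810 + 29 = 839)
t = 40196/839 ≈ 47.909
(-13611 + t)/(M + 34132) = (-13611 + 40196/839)/(-6809 + 34132) = -11379433/839/27323 = -11379433/839*1/27323 = -11379433/22923997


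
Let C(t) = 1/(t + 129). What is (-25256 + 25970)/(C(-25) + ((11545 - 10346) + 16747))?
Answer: 74256/1866385 ≈ 0.039786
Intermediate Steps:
C(t) = 1/(129 + t)
(-25256 + 25970)/(C(-25) + ((11545 - 10346) + 16747)) = (-25256 + 25970)/(1/(129 - 25) + ((11545 - 10346) + 16747)) = 714/(1/104 + (1199 + 16747)) = 714/(1/104 + 17946) = 714/(1866385/104) = 714*(104/1866385) = 74256/1866385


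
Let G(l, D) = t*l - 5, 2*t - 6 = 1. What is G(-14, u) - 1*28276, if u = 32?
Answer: -28330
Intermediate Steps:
t = 7/2 (t = 3 + (½)*1 = 3 + ½ = 7/2 ≈ 3.5000)
G(l, D) = -5 + 7*l/2 (G(l, D) = 7*l/2 - 5 = -5 + 7*l/2)
G(-14, u) - 1*28276 = (-5 + (7/2)*(-14)) - 1*28276 = (-5 - 49) - 28276 = -54 - 28276 = -28330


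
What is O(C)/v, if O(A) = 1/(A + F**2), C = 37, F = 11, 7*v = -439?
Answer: -7/69362 ≈ -0.00010092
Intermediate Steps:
v = -439/7 (v = (1/7)*(-439) = -439/7 ≈ -62.714)
O(A) = 1/(121 + A) (O(A) = 1/(A + 11**2) = 1/(A + 121) = 1/(121 + A))
O(C)/v = 1/((121 + 37)*(-439/7)) = -7/439/158 = (1/158)*(-7/439) = -7/69362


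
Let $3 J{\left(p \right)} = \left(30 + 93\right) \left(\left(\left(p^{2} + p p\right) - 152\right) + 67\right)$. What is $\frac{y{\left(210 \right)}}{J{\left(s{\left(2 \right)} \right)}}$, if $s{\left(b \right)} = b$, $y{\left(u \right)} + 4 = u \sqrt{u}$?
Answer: $\frac{4}{3157} - \frac{30 \sqrt{210}}{451} \approx -0.96268$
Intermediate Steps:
$y{\left(u \right)} = -4 + u^{\frac{3}{2}}$ ($y{\left(u \right)} = -4 + u \sqrt{u} = -4 + u^{\frac{3}{2}}$)
$J{\left(p \right)} = -3485 + 82 p^{2}$ ($J{\left(p \right)} = \frac{\left(30 + 93\right) \left(\left(\left(p^{2} + p p\right) - 152\right) + 67\right)}{3} = \frac{123 \left(\left(\left(p^{2} + p^{2}\right) - 152\right) + 67\right)}{3} = \frac{123 \left(\left(2 p^{2} - 152\right) + 67\right)}{3} = \frac{123 \left(\left(-152 + 2 p^{2}\right) + 67\right)}{3} = \frac{123 \left(-85 + 2 p^{2}\right)}{3} = \frac{-10455 + 246 p^{2}}{3} = -3485 + 82 p^{2}$)
$\frac{y{\left(210 \right)}}{J{\left(s{\left(2 \right)} \right)}} = \frac{-4 + 210^{\frac{3}{2}}}{-3485 + 82 \cdot 2^{2}} = \frac{-4 + 210 \sqrt{210}}{-3485 + 82 \cdot 4} = \frac{-4 + 210 \sqrt{210}}{-3485 + 328} = \frac{-4 + 210 \sqrt{210}}{-3157} = \left(-4 + 210 \sqrt{210}\right) \left(- \frac{1}{3157}\right) = \frac{4}{3157} - \frac{30 \sqrt{210}}{451}$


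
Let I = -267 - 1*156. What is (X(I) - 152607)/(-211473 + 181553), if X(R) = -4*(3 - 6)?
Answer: 30519/5984 ≈ 5.1001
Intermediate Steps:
I = -423 (I = -267 - 156 = -423)
X(R) = 12 (X(R) = -4*(-3) = 12)
(X(I) - 152607)/(-211473 + 181553) = (12 - 152607)/(-211473 + 181553) = -152595/(-29920) = -152595*(-1/29920) = 30519/5984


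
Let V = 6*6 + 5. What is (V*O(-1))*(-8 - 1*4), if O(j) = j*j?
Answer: -492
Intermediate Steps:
V = 41 (V = 36 + 5 = 41)
O(j) = j**2
(V*O(-1))*(-8 - 1*4) = (41*(-1)**2)*(-8 - 1*4) = (41*1)*(-8 - 4) = 41*(-12) = -492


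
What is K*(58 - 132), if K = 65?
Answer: -4810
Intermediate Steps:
K*(58 - 132) = 65*(58 - 132) = 65*(-74) = -4810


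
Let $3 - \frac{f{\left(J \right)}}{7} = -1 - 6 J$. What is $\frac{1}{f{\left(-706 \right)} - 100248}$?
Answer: $- \frac{1}{129872} \approx -7.6999 \cdot 10^{-6}$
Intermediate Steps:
$f{\left(J \right)} = 28 + 42 J$ ($f{\left(J \right)} = 21 - 7 \left(-1 - 6 J\right) = 21 + \left(7 + 42 J\right) = 28 + 42 J$)
$\frac{1}{f{\left(-706 \right)} - 100248} = \frac{1}{\left(28 + 42 \left(-706\right)\right) - 100248} = \frac{1}{\left(28 - 29652\right) - 100248} = \frac{1}{-29624 - 100248} = \frac{1}{-129872} = - \frac{1}{129872}$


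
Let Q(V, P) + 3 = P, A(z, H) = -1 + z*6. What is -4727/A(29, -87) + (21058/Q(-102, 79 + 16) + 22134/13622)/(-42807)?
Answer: -9058507539901/331460337138 ≈ -27.329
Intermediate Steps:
A(z, H) = -1 + 6*z
Q(V, P) = -3 + P
-4727/A(29, -87) + (21058/Q(-102, 79 + 16) + 22134/13622)/(-42807) = -4727/(-1 + 6*29) + (21058/(-3 + (79 + 16)) + 22134/13622)/(-42807) = -4727/(-1 + 174) + (21058/(-3 + 95) + 22134*(1/13622))*(-1/42807) = -4727/173 + (21058/92 + 1581/973)*(-1/42807) = -4727*1/173 + (21058*(1/92) + 1581/973)*(-1/42807) = -4727/173 + (10529/46 + 1581/973)*(-1/42807) = -4727/173 + (10317443/44758)*(-1/42807) = -4727/173 - 10317443/1915955706 = -9058507539901/331460337138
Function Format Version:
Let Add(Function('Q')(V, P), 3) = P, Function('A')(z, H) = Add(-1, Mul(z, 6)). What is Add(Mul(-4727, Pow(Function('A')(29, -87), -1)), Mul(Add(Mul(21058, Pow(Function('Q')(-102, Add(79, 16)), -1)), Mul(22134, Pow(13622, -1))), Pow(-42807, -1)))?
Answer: Rational(-9058507539901, 331460337138) ≈ -27.329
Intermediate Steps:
Function('A')(z, H) = Add(-1, Mul(6, z))
Function('Q')(V, P) = Add(-3, P)
Add(Mul(-4727, Pow(Function('A')(29, -87), -1)), Mul(Add(Mul(21058, Pow(Function('Q')(-102, Add(79, 16)), -1)), Mul(22134, Pow(13622, -1))), Pow(-42807, -1))) = Add(Mul(-4727, Pow(Add(-1, Mul(6, 29)), -1)), Mul(Add(Mul(21058, Pow(Add(-3, Add(79, 16)), -1)), Mul(22134, Pow(13622, -1))), Pow(-42807, -1))) = Add(Mul(-4727, Pow(Add(-1, 174), -1)), Mul(Add(Mul(21058, Pow(Add(-3, 95), -1)), Mul(22134, Rational(1, 13622))), Rational(-1, 42807))) = Add(Mul(-4727, Pow(173, -1)), Mul(Add(Mul(21058, Pow(92, -1)), Rational(1581, 973)), Rational(-1, 42807))) = Add(Mul(-4727, Rational(1, 173)), Mul(Add(Mul(21058, Rational(1, 92)), Rational(1581, 973)), Rational(-1, 42807))) = Add(Rational(-4727, 173), Mul(Add(Rational(10529, 46), Rational(1581, 973)), Rational(-1, 42807))) = Add(Rational(-4727, 173), Mul(Rational(10317443, 44758), Rational(-1, 42807))) = Add(Rational(-4727, 173), Rational(-10317443, 1915955706)) = Rational(-9058507539901, 331460337138)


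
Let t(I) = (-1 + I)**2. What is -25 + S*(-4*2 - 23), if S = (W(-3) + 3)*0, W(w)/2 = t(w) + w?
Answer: -25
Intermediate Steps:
W(w) = 2*w + 2*(-1 + w)**2 (W(w) = 2*((-1 + w)**2 + w) = 2*(w + (-1 + w)**2) = 2*w + 2*(-1 + w)**2)
S = 0 (S = ((2*(-3) + 2*(-1 - 3)**2) + 3)*0 = ((-6 + 2*(-4)**2) + 3)*0 = ((-6 + 2*16) + 3)*0 = ((-6 + 32) + 3)*0 = (26 + 3)*0 = 29*0 = 0)
-25 + S*(-4*2 - 23) = -25 + 0*(-4*2 - 23) = -25 + 0*(-8 - 23) = -25 + 0*(-31) = -25 + 0 = -25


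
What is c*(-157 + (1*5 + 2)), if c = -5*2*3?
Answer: 4500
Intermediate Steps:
c = -30 (c = -10*3 = -30)
c*(-157 + (1*5 + 2)) = -30*(-157 + (1*5 + 2)) = -30*(-157 + (5 + 2)) = -30*(-157 + 7) = -30*(-150) = 4500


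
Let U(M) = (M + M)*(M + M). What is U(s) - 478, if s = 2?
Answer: -462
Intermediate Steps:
U(M) = 4*M**2 (U(M) = (2*M)*(2*M) = 4*M**2)
U(s) - 478 = 4*2**2 - 478 = 4*4 - 478 = 16 - 478 = -462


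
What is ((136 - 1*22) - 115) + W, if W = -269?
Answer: -270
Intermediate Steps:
((136 - 1*22) - 115) + W = ((136 - 1*22) - 115) - 269 = ((136 - 22) - 115) - 269 = (114 - 115) - 269 = -1 - 269 = -270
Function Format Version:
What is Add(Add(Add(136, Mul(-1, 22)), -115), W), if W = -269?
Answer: -270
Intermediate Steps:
Add(Add(Add(136, Mul(-1, 22)), -115), W) = Add(Add(Add(136, Mul(-1, 22)), -115), -269) = Add(Add(Add(136, -22), -115), -269) = Add(Add(114, -115), -269) = Add(-1, -269) = -270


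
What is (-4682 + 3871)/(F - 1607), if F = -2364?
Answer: 811/3971 ≈ 0.20423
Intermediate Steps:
(-4682 + 3871)/(F - 1607) = (-4682 + 3871)/(-2364 - 1607) = -811/(-3971) = -811*(-1/3971) = 811/3971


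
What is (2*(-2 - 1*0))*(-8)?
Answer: 32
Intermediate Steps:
(2*(-2 - 1*0))*(-8) = (2*(-2 + 0))*(-8) = (2*(-2))*(-8) = -4*(-8) = 32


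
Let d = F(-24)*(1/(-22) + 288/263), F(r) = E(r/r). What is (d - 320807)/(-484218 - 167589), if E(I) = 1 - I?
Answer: 320807/651807 ≈ 0.49218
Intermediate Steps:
F(r) = 0 (F(r) = 1 - r/r = 1 - 1*1 = 1 - 1 = 0)
d = 0 (d = 0*(1/(-22) + 288/263) = 0*(1*(-1/22) + 288*(1/263)) = 0*(-1/22 + 288/263) = 0*(6073/5786) = 0)
(d - 320807)/(-484218 - 167589) = (0 - 320807)/(-484218 - 167589) = -320807/(-651807) = -320807*(-1/651807) = 320807/651807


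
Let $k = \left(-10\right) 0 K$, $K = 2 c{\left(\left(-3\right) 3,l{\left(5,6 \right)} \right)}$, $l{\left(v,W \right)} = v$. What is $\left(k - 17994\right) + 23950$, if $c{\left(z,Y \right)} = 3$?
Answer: $5956$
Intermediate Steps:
$K = 6$ ($K = 2 \cdot 3 = 6$)
$k = 0$ ($k = \left(-10\right) 0 \cdot 6 = 0 \cdot 6 = 0$)
$\left(k - 17994\right) + 23950 = \left(0 - 17994\right) + 23950 = -17994 + 23950 = 5956$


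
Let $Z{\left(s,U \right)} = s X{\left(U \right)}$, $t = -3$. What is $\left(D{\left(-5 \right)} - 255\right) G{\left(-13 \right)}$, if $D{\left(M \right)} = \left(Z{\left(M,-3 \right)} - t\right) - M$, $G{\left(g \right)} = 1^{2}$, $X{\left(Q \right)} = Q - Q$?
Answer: $-247$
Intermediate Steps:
$X{\left(Q \right)} = 0$
$Z{\left(s,U \right)} = 0$ ($Z{\left(s,U \right)} = s 0 = 0$)
$G{\left(g \right)} = 1$
$D{\left(M \right)} = 3 - M$ ($D{\left(M \right)} = \left(0 - -3\right) - M = \left(0 + 3\right) - M = 3 - M$)
$\left(D{\left(-5 \right)} - 255\right) G{\left(-13 \right)} = \left(\left(3 - -5\right) - 255\right) 1 = \left(\left(3 + 5\right) - 255\right) 1 = \left(8 - 255\right) 1 = \left(-247\right) 1 = -247$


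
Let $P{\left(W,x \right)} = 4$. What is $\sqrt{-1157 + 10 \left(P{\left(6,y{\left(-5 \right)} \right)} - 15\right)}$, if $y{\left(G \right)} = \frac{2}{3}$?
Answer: $i \sqrt{1267} \approx 35.595 i$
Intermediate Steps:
$y{\left(G \right)} = \frac{2}{3}$ ($y{\left(G \right)} = 2 \cdot \frac{1}{3} = \frac{2}{3}$)
$\sqrt{-1157 + 10 \left(P{\left(6,y{\left(-5 \right)} \right)} - 15\right)} = \sqrt{-1157 + 10 \left(4 - 15\right)} = \sqrt{-1157 + 10 \left(-11\right)} = \sqrt{-1157 - 110} = \sqrt{-1267} = i \sqrt{1267}$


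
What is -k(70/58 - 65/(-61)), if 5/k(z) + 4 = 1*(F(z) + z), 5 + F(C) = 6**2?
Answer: -8845/51783 ≈ -0.17081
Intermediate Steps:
F(C) = 31 (F(C) = -5 + 6**2 = -5 + 36 = 31)
k(z) = 5/(27 + z) (k(z) = 5/(-4 + 1*(31 + z)) = 5/(-4 + (31 + z)) = 5/(27 + z))
-k(70/58 - 65/(-61)) = -5/(27 + (70/58 - 65/(-61))) = -5/(27 + (70*(1/58) - 65*(-1/61))) = -5/(27 + (35/29 + 65/61)) = -5/(27 + 4020/1769) = -5/51783/1769 = -5*1769/51783 = -1*8845/51783 = -8845/51783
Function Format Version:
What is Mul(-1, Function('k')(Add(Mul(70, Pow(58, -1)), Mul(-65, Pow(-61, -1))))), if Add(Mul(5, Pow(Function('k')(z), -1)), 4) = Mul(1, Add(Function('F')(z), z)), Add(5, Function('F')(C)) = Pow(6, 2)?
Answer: Rational(-8845, 51783) ≈ -0.17081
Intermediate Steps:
Function('F')(C) = 31 (Function('F')(C) = Add(-5, Pow(6, 2)) = Add(-5, 36) = 31)
Function('k')(z) = Mul(5, Pow(Add(27, z), -1)) (Function('k')(z) = Mul(5, Pow(Add(-4, Mul(1, Add(31, z))), -1)) = Mul(5, Pow(Add(-4, Add(31, z)), -1)) = Mul(5, Pow(Add(27, z), -1)))
Mul(-1, Function('k')(Add(Mul(70, Pow(58, -1)), Mul(-65, Pow(-61, -1))))) = Mul(-1, Mul(5, Pow(Add(27, Add(Mul(70, Pow(58, -1)), Mul(-65, Pow(-61, -1)))), -1))) = Mul(-1, Mul(5, Pow(Add(27, Add(Mul(70, Rational(1, 58)), Mul(-65, Rational(-1, 61)))), -1))) = Mul(-1, Mul(5, Pow(Add(27, Add(Rational(35, 29), Rational(65, 61))), -1))) = Mul(-1, Mul(5, Pow(Add(27, Rational(4020, 1769)), -1))) = Mul(-1, Mul(5, Pow(Rational(51783, 1769), -1))) = Mul(-1, Mul(5, Rational(1769, 51783))) = Mul(-1, Rational(8845, 51783)) = Rational(-8845, 51783)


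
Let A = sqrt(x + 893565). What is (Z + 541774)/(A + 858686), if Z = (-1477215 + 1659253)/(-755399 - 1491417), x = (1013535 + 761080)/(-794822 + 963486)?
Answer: 5509249003883072362537/8731888138804683821397 - 3043165773865*sqrt(254200297686586)/69855105110437470571176 ≈ 0.63024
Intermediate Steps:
x = 1774615/168664 ≈ 10.522
A = 5*sqrt(254200297686586)/84332 (A = sqrt(1774615/168664 + 893565) = sqrt(150714021775/168664) = 5*sqrt(254200297686586)/84332 ≈ 945.29)
Z = -91019/1123408 (Z = 182038/(-2246816) = 182038*(-1/2246816) = -91019/1123408 ≈ -0.081020)
(Z + 541774)/(A + 858686) = (-91019/1123408 + 541774)/(5*sqrt(254200297686586)/84332 + 858686) = 608633154773/(1123408*(858686 + 5*sqrt(254200297686586)/84332))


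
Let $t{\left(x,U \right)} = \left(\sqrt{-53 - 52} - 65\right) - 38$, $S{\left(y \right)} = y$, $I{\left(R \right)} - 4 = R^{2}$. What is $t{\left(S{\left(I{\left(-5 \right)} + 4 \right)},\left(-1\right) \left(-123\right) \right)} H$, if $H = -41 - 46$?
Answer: $8961 - 87 i \sqrt{105} \approx 8961.0 - 891.48 i$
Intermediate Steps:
$I{\left(R \right)} = 4 + R^{2}$
$H = -87$
$t{\left(x,U \right)} = -103 + i \sqrt{105}$ ($t{\left(x,U \right)} = \left(\sqrt{-105} - 65\right) - 38 = \left(i \sqrt{105} - 65\right) - 38 = \left(-65 + i \sqrt{105}\right) - 38 = -103 + i \sqrt{105}$)
$t{\left(S{\left(I{\left(-5 \right)} + 4 \right)},\left(-1\right) \left(-123\right) \right)} H = \left(-103 + i \sqrt{105}\right) \left(-87\right) = 8961 - 87 i \sqrt{105}$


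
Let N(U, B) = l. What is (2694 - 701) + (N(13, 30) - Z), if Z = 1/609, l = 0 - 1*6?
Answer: 1210082/609 ≈ 1987.0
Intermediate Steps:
l = -6 (l = 0 - 6 = -6)
Z = 1/609 ≈ 0.0016420
N(U, B) = -6
(2694 - 701) + (N(13, 30) - Z) = (2694 - 701) + (-6 - 1*1/609) = 1993 + (-6 - 1/609) = 1993 - 3655/609 = 1210082/609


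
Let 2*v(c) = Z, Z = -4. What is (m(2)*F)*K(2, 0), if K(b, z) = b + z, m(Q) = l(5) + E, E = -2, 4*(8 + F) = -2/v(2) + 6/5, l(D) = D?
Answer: -447/10 ≈ -44.700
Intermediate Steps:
v(c) = -2 (v(c) = (½)*(-4) = -2)
F = -149/20 (F = -8 + (-2/(-2) + 6/5)/4 = -8 + (-2*(-½) + 6*(⅕))/4 = -8 + (1 + 6/5)/4 = -8 + (¼)*(11/5) = -8 + 11/20 = -149/20 ≈ -7.4500)
m(Q) = 3 (m(Q) = 5 - 2 = 3)
(m(2)*F)*K(2, 0) = (3*(-149/20))*(2 + 0) = -447/20*2 = -447/10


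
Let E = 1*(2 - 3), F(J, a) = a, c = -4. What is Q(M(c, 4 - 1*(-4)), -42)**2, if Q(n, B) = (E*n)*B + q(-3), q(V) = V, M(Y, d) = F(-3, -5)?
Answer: 45369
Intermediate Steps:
M(Y, d) = -5
E = -1 (E = 1*(-1) = -1)
Q(n, B) = -3 - B*n (Q(n, B) = (-n)*B - 3 = -B*n - 3 = -3 - B*n)
Q(M(c, 4 - 1*(-4)), -42)**2 = (-3 - 1*(-42)*(-5))**2 = (-3 - 210)**2 = (-213)**2 = 45369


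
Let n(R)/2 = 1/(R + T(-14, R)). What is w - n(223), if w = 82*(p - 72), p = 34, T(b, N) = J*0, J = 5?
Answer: -694870/223 ≈ -3116.0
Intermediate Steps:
T(b, N) = 0 (T(b, N) = 5*0 = 0)
w = -3116 (w = 82*(34 - 72) = 82*(-38) = -3116)
n(R) = 2/R (n(R) = 2/(R + 0) = 2/R)
w - n(223) = -3116 - 2/223 = -694870/223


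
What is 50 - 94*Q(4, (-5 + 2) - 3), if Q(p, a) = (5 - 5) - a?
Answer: -514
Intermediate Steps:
Q(p, a) = -a (Q(p, a) = 0 - a = -a)
50 - 94*Q(4, (-5 + 2) - 3) = 50 - (-94)*((-5 + 2) - 3) = 50 - (-94)*(-3 - 3) = 50 - (-94)*(-6) = 50 - 94*6 = 50 - 564 = -514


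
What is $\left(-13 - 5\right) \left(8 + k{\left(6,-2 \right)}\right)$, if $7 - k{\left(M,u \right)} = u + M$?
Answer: $-198$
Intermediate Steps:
$k{\left(M,u \right)} = 7 - M - u$ ($k{\left(M,u \right)} = 7 - \left(u + M\right) = 7 - \left(M + u\right) = 7 - M - u$)
$\left(-13 - 5\right) \left(8 + k{\left(6,-2 \right)}\right) = \left(-13 - 5\right) \left(8 - -3\right) = - 18 \left(8 + \left(7 - 6 + 2\right)\right) = - 18 \left(8 + 3\right) = \left(-18\right) 11 = -198$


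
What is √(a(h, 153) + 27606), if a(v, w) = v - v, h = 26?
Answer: √27606 ≈ 166.15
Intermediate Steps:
a(v, w) = 0
√(a(h, 153) + 27606) = √(0 + 27606) = √27606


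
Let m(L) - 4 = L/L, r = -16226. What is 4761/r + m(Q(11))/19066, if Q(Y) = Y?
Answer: -22673024/77341229 ≈ -0.29316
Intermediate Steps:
m(L) = 5 (m(L) = 4 + L/L = 4 + 1 = 5)
4761/r + m(Q(11))/19066 = 4761/(-16226) + 5/19066 = 4761*(-1/16226) + 5*(1/19066) = -4761/16226 + 5/19066 = -22673024/77341229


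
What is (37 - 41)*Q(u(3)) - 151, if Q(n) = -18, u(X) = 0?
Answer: -79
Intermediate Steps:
(37 - 41)*Q(u(3)) - 151 = (37 - 41)*(-18) - 151 = -4*(-18) - 151 = 72 - 151 = -79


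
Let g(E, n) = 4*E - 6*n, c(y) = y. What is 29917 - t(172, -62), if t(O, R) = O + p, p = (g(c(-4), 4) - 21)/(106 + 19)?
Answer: 3718186/125 ≈ 29746.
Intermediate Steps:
g(E, n) = -6*n + 4*E
p = -61/125 (p = ((-6*4 + 4*(-4)) - 21)/(106 + 19) = ((-24 - 16) - 21)/125 = (-40 - 21)*(1/125) = -61*1/125 = -61/125 ≈ -0.48800)
t(O, R) = -61/125 + O (t(O, R) = O - 61/125 = -61/125 + O)
29917 - t(172, -62) = 29917 - (-61/125 + 172) = 29917 - 1*21439/125 = 29917 - 21439/125 = 3718186/125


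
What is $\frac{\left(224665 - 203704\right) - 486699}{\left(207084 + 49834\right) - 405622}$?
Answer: $\frac{77623}{24784} \approx 3.132$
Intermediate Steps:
$\frac{\left(224665 - 203704\right) - 486699}{\left(207084 + 49834\right) - 405622} = \frac{\left(224665 - 203704\right) - 486699}{256918 - 405622} = \frac{20961 - 486699}{-148704} = \left(-465738\right) \left(- \frac{1}{148704}\right) = \frac{77623}{24784}$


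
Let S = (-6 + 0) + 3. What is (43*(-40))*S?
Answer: 5160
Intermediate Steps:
S = -3 (S = -6 + 3 = -3)
(43*(-40))*S = (43*(-40))*(-3) = -1720*(-3) = 5160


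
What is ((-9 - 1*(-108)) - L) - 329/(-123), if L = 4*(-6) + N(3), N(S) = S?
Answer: 15089/123 ≈ 122.67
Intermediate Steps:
L = -21 (L = 4*(-6) + 3 = -24 + 3 = -21)
((-9 - 1*(-108)) - L) - 329/(-123) = ((-9 - 1*(-108)) - 1*(-21)) - 329/(-123) = ((-9 + 108) + 21) - 329*(-1/123) = (99 + 21) + 329/123 = 120 + 329/123 = 15089/123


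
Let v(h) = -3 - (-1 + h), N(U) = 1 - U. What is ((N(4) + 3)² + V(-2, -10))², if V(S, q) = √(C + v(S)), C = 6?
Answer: 6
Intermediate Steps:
v(h) = -2 - h (v(h) = -3 + (1 - h) = -2 - h)
V(S, q) = √(4 - S) (V(S, q) = √(6 + (-2 - S)) = √(4 - S))
((N(4) + 3)² + V(-2, -10))² = (((1 - 1*4) + 3)² + √(4 - 1*(-2)))² = (((1 - 4) + 3)² + √(4 + 2))² = ((-3 + 3)² + √6)² = (0² + √6)² = (0 + √6)² = (√6)² = 6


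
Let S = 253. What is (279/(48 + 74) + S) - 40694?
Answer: -4933523/122 ≈ -40439.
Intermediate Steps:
(279/(48 + 74) + S) - 40694 = (279/(48 + 74) + 253) - 40694 = (279/122 + 253) - 40694 = 31145/122 - 40694 = -4933523/122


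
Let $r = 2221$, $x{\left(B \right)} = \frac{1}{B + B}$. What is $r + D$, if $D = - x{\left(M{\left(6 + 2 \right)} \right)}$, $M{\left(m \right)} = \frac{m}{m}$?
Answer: $\frac{4441}{2} \approx 2220.5$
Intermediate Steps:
$M{\left(m \right)} = 1$
$x{\left(B \right)} = \frac{1}{2 B}$
$D = - \frac{1}{2}$ ($D = - \frac{1}{2 \cdot 1} = - \frac{1}{2} \approx -0.5$)
$r + D = 2221 - \frac{1}{2} = \frac{4441}{2}$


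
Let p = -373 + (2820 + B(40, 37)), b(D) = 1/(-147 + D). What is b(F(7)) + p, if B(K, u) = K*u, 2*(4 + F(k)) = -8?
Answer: 608684/155 ≈ 3927.0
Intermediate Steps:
F(k) = -8 (F(k) = -4 + (½)*(-8) = -4 - 4 = -8)
p = 3927 (p = -373 + (2820 + 40*37) = -373 + (2820 + 1480) = -373 + 4300 = 3927)
b(F(7)) + p = 1/(-147 - 8) + 3927 = 1/(-155) + 3927 = -1/155 + 3927 = 608684/155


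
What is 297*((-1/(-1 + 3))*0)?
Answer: 0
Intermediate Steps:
297*((-1/(-1 + 3))*0) = 297*((-1/2)*0) = 297*(((1/2)*(-1))*0) = 297*(-1/2*0) = 297*0 = 0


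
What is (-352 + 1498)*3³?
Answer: 30942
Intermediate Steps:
(-352 + 1498)*3³ = 1146*27 = 30942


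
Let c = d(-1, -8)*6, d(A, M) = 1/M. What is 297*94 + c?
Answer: 111669/4 ≈ 27917.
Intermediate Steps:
c = -¾ (c = 6/(-8) = -⅛*6 = -¾ ≈ -0.75000)
297*94 + c = 297*94 - ¾ = 27918 - ¾ = 111669/4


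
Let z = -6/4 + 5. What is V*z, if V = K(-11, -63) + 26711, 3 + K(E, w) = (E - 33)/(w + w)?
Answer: 841313/9 ≈ 93479.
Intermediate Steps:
K(E, w) = -3 + (-33 + E)/(2*w) (K(E, w) = -3 + (E - 33)/(w + w) = -3 + (-33 + E)/((2*w)) = -3 + (-33 + E)*(1/(2*w)) = -3 + (-33 + E)/(2*w))
V = 1682626/63 (V = (½)*(-33 - 11 - 6*(-63))/(-63) + 26711 = (½)*(-1/63)*(-33 - 11 + 378) + 26711 = (½)*(-1/63)*334 + 26711 = -167/63 + 26711 = 1682626/63 ≈ 26708.)
z = 7/2 (z = -6*¼ + 5 = -3/2 + 5 = 7/2 ≈ 3.5000)
V*z = (1682626/63)*(7/2) = 841313/9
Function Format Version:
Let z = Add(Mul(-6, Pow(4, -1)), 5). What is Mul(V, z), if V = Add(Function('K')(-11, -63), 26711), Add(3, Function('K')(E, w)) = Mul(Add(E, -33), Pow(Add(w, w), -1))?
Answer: Rational(841313, 9) ≈ 93479.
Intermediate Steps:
Function('K')(E, w) = Add(-3, Mul(Rational(1, 2), Pow(w, -1), Add(-33, E))) (Function('K')(E, w) = Add(-3, Mul(Add(E, -33), Pow(Add(w, w), -1))) = Add(-3, Mul(Add(-33, E), Pow(Mul(2, w), -1))) = Add(-3, Mul(Add(-33, E), Mul(Rational(1, 2), Pow(w, -1)))) = Add(-3, Mul(Rational(1, 2), Pow(w, -1), Add(-33, E))))
V = Rational(1682626, 63) (V = Add(Mul(Rational(1, 2), Pow(-63, -1), Add(-33, -11, Mul(-6, -63))), 26711) = Add(Mul(Rational(1, 2), Rational(-1, 63), Add(-33, -11, 378)), 26711) = Add(Mul(Rational(1, 2), Rational(-1, 63), 334), 26711) = Add(Rational(-167, 63), 26711) = Rational(1682626, 63) ≈ 26708.)
z = Rational(7, 2) (z = Add(Mul(-6, Rational(1, 4)), 5) = Add(Rational(-3, 2), 5) = Rational(7, 2) ≈ 3.5000)
Mul(V, z) = Mul(Rational(1682626, 63), Rational(7, 2)) = Rational(841313, 9)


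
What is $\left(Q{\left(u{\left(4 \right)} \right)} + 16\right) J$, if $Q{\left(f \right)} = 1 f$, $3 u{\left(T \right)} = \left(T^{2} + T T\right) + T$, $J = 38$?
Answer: $1064$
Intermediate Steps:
$u{\left(T \right)} = \frac{T}{3} + \frac{2 T^{2}}{3}$ ($u{\left(T \right)} = \frac{\left(T^{2} + T T\right) + T}{3} = \frac{\left(T^{2} + T^{2}\right) + T}{3} = \frac{2 T^{2} + T}{3} = \frac{T + 2 T^{2}}{3} = \frac{T}{3} + \frac{2 T^{2}}{3}$)
$Q{\left(f \right)} = f$
$\left(Q{\left(u{\left(4 \right)} \right)} + 16\right) J = \left(\frac{1}{3} \cdot 4 \left(1 + 2 \cdot 4\right) + 16\right) 38 = \left(\frac{1}{3} \cdot 4 \left(1 + 8\right) + 16\right) 38 = \left(\frac{1}{3} \cdot 4 \cdot 9 + 16\right) 38 = \left(12 + 16\right) 38 = 28 \cdot 38 = 1064$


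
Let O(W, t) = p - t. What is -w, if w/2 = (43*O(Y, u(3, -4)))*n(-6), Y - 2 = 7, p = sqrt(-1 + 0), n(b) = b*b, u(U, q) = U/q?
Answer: -2322 - 3096*I ≈ -2322.0 - 3096.0*I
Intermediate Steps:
n(b) = b**2
p = I (p = sqrt(-1) = I ≈ 1.0*I)
Y = 9 (Y = 2 + 7 = 9)
O(W, t) = I - t
w = 2322 + 3096*I (w = 2*((43*(I - 3/(-4)))*(-6)**2) = 2*((43*(I - 3*(-1)/4))*36) = 2*((43*(I - 1*(-3/4)))*36) = 2*((43*(I + 3/4))*36) = 2*((43*(3/4 + I))*36) = 2*((129/4 + 43*I)*36) = 2*(1161 + 1548*I) = 2322 + 3096*I ≈ 2322.0 + 3096.0*I)
-w = -(2322 + 3096*I) = -2322 - 3096*I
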